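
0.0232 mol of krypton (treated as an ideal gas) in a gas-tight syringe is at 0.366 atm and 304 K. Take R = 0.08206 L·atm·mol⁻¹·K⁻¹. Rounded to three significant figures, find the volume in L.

PV = nRT ⇒ V = nRT/P = (0.0232 × 0.08206 × 304) / 0.366

V ≈ 1.58 L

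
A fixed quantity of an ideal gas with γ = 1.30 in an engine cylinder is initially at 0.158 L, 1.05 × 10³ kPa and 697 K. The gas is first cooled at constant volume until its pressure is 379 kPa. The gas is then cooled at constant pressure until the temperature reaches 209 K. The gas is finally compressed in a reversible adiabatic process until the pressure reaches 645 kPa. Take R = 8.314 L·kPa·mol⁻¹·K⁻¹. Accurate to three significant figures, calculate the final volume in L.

V₄ ≈ 0.0872 L

Isochoric, so P/T is constant: V₂ = V₁; T₂ = T₁·(P₂/P₁) = 251.6 K.
P constant ⇒ V ∝ T: P₃ = P₂; V₃ = V₂·(T₃/T₂) = 0.1313 L.
Adiabatic (γ = 1.30), T V^(γ−1) and P V^γ constant: T₄ = T₃·(P₄/P₃)^((γ−1)/γ) = 236.3 K; V₄ = V₃·(P₃/P₄)^(1/γ) = 0.08719 L.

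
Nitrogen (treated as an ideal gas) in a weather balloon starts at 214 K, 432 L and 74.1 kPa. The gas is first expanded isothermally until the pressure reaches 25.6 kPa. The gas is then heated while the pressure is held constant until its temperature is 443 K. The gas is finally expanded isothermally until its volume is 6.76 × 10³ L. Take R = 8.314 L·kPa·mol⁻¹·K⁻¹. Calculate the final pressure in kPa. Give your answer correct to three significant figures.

P₄ ≈ 9.80 kPa

Isothermal, so P V is constant: T₂ = T₁; V₂ = V₁·(P₁/P₂) = 1250 L.
Isobaric, so V/T is constant: P₃ = P₂; V₃ = V₂·(T₃/T₂) = 2589 L.
T constant ⇒ Boyle's law P V = const: T₄ = T₃; P₄ = P₃·(V₃/V₄) = 9.803 kPa.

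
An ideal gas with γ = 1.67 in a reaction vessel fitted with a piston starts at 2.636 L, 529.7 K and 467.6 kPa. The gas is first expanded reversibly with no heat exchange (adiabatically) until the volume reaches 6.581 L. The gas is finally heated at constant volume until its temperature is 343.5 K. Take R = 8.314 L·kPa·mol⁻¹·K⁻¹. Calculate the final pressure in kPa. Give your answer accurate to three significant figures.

Reversible adiabatic, γ = 1.67: T₂ = T₁·(V₁/V₂)^(γ−1) = 287.0 K; P₂ = P₁·(V₁/V₂)^γ = 101.5 kPa.
Isochoric, so P/T is constant: V₃ = V₂; P₃ = P₂·(T₃/T₂) = 121.5 kPa.

P₃ ≈ 121 kPa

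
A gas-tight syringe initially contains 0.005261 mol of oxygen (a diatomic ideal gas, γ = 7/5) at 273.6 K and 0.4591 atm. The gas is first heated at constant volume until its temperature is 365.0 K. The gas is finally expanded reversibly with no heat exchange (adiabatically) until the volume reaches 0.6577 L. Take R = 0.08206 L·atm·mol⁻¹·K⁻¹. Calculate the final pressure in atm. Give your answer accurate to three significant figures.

P₃ ≈ 0.165 atm

From PV = nRT: V₁ = nRT₁/P₁ = 0.2573 L.
Isochoric, so P/T is constant: V₂ = V₁; P₂ = P₁·(T₂/T₁) = 0.6125 atm.
Adiabatic (γ = 7/5), T V^(γ−1) and P V^γ constant: T₃ = T₂·(V₂/V₃)^(γ−1) = 250.8 K; P₃ = P₂·(V₂/V₃)^γ = 0.1646 atm.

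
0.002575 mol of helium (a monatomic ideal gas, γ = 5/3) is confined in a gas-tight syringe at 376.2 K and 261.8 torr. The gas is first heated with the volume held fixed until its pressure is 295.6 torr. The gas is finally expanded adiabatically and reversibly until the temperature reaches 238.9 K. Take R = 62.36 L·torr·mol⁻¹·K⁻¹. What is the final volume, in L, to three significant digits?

From PV = nRT: V₁ = nRT₁/P₁ = 0.2307 L.
Isochoric, so P/T is constant: V₂ = V₁; T₂ = T₁·(P₂/P₁) = 424.8 K.
Adiabatic (γ = 5/3), T V^(γ−1) and P V^γ constant: P₃ = P₂·(T₃/T₂)^(γ/(γ−1)) = 70.12 torr; V₃ = V₂·(T₂/T₃)^(1/(γ−1)) = 0.5471 L.

V₃ ≈ 0.547 L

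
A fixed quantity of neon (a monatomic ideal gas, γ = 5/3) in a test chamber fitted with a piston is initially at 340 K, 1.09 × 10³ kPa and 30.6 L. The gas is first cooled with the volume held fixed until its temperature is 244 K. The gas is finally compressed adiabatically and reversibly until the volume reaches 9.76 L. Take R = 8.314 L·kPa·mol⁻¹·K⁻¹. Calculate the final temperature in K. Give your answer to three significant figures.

T₃ ≈ 523 K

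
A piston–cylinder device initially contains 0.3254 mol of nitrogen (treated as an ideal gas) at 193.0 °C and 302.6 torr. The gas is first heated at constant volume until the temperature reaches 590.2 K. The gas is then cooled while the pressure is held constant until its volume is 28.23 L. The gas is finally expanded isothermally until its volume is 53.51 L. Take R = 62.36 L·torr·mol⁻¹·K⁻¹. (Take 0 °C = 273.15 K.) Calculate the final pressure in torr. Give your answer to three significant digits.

Convert: T₁ = 466.1 K.
From PV = nRT: V₁ = nRT₁/P₁ = 31.26 L.
Isochoric, so P/T is constant: V₂ = V₁; P₂ = P₁·(T₂/T₁) = 383.1 torr.
Isobaric, so V/T is constant: P₃ = P₂; T₃ = T₂·(V₃/V₂) = 533.0 K.
Isothermal, so P V is constant: T₄ = T₃; P₄ = P₃·(V₃/V₄) = 202.1 torr.

P₄ ≈ 202 torr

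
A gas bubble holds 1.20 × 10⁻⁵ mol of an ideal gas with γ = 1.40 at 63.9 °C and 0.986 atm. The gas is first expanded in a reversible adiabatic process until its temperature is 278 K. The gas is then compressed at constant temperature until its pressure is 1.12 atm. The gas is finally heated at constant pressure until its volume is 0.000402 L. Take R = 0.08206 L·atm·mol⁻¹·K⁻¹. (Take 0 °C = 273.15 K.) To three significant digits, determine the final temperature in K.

Convert: T₁ = 337.0 K.
From PV = nRT: V₁ = nRT₁/P₁ = 0.0003366 L.
Adiabatic (γ = 1.40), T V^(γ−1) and P V^γ constant: P₂ = P₁·(T₂/T₁)^(γ/(γ−1)) = 0.5025 atm; V₂ = V₁·(T₁/T₂)^(1/(γ−1)) = 0.0005448 L.
T constant ⇒ Boyle's law P V = const: T₃ = T₂; V₃ = V₂·(P₂/P₃) = 0.0002444 L.
Isobaric, so V/T is constant: P₄ = P₃; T₄ = T₃·(V₄/V₃) = 457.2 K.

T₄ ≈ 457 K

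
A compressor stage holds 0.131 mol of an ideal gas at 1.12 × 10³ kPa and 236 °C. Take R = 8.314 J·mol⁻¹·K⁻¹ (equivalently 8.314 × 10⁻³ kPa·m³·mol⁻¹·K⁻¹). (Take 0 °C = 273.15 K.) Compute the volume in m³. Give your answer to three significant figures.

V ≈ 0.000495 m³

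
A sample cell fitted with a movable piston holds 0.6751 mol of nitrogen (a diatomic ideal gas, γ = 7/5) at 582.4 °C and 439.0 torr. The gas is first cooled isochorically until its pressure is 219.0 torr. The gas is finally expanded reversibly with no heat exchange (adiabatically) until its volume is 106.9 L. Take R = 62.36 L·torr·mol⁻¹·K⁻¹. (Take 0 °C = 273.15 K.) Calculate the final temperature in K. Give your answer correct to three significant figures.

T₃ ≈ 384 K

Convert: T₁ = 855.5 K.
From PV = nRT: V₁ = nRT₁/P₁ = 82.05 L.
V constant ⇒ P ∝ T: V₂ = V₁; T₂ = T₁·(P₂/P₁) = 426.8 K.
Reversible adiabatic, γ = 7/5: T₃ = T₂·(V₂/V₃)^(γ−1) = 383.9 K; P₃ = P₂·(V₂/V₃)^γ = 151.2 torr.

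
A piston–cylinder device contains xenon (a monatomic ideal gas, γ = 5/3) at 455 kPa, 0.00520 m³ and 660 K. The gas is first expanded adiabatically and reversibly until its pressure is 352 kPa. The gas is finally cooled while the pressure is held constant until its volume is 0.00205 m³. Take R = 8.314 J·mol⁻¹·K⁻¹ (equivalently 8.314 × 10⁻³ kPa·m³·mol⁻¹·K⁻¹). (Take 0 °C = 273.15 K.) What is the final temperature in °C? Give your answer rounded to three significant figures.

T₃ ≈ -71.9 °C

Reversible adiabatic, γ = 5/3: T₂ = T₁·(P₂/P₁)^((γ−1)/γ) = 595.6 K; V₂ = V₁·(P₁/P₂)^(1/γ) = 0.006066 m³.
Isobaric, so V/T is constant: P₃ = P₂; T₃ = T₂·(V₃/V₂) = 201.3 K.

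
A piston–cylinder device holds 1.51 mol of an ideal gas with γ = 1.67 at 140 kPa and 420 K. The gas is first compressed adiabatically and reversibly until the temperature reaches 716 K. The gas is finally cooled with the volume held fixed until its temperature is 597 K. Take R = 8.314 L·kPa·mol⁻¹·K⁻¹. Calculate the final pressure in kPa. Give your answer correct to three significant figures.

P₃ ≈ 441 kPa

From PV = nRT: V₁ = nRT₁/P₁ = 37.66 L.
Reversible adiabatic, γ = 1.67: P₂ = P₁·(T₂/T₁)^(γ/(γ−1)) = 529.1 kPa; V₂ = V₁·(T₁/T₂)^(1/(γ−1)) = 16.99 L.
Isochoric, so P/T is constant: V₃ = V₂; P₃ = P₂·(T₃/T₂) = 441.2 kPa.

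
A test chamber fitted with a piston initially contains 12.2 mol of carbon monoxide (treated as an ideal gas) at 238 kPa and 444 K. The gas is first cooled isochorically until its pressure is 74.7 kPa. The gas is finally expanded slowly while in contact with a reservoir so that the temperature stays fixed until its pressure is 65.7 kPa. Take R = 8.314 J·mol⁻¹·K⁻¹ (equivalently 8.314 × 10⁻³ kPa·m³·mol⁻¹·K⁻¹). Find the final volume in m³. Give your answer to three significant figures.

From PV = nRT: V₁ = nRT₁/P₁ = 0.1892 m³.
Isochoric, so P/T is constant: V₂ = V₁; T₂ = T₁·(P₂/P₁) = 139.4 K.
T constant ⇒ Boyle's law P V = const: T₃ = T₂; V₃ = V₂·(P₂/P₃) = 0.2151 m³.

V₃ ≈ 0.215 m³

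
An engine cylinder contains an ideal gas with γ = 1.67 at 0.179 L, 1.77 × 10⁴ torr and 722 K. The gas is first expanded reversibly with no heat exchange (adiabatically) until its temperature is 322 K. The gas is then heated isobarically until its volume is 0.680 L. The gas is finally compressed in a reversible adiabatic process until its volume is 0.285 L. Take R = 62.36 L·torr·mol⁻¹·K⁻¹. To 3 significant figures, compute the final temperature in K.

T₄ ≈ 656 K

Adiabatic (γ = 1.67), T V^(γ−1) and P V^γ constant: P₂ = P₁·(T₂/T₁)^(γ/(γ−1)) = 2365 torr; V₂ = V₁·(T₁/T₂)^(1/(γ−1)) = 0.5974 L.
Isobaric, so V/T is constant: P₃ = P₂; T₃ = T₂·(V₃/V₂) = 366.5 K.
Reversible adiabatic, γ = 1.67: T₄ = T₃·(V₃/V₄)^(γ−1) = 656.4 K; P₄ = P₃·(V₃/V₄)^γ = 1.011e+04 torr.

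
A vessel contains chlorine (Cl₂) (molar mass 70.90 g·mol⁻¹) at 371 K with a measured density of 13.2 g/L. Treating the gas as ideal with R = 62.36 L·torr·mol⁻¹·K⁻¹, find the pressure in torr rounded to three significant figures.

P ≈ 4.31e+03 torr

ρ = PM/(RT) ⇒ P = ρRT/M = (13.2 × 62.36 × 371.0) / 70.90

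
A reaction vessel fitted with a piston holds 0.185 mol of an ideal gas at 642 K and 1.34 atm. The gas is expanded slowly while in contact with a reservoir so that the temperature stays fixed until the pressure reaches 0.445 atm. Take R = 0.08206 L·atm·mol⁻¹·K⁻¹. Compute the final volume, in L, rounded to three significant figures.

V₂ ≈ 21.9 L

From PV = nRT: V₁ = nRT₁/P₁ = 7.273 L.
T constant ⇒ Boyle's law P V = const: T₂ = T₁; V₂ = V₁·(P₁/P₂) = 21.90 L.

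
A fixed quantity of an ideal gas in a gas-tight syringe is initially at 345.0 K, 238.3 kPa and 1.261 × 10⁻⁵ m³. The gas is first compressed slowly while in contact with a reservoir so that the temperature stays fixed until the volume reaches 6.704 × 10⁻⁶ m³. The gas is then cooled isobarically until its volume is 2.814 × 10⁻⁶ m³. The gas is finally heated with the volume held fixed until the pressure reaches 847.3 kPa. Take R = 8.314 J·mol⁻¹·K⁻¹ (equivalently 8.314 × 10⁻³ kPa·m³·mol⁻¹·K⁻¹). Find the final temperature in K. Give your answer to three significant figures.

T₄ ≈ 274 K

T constant ⇒ Boyle's law P V = const: T₂ = T₁; P₂ = P₁·(V₁/V₂) = 448.2 kPa.
Isobaric, so V/T is constant: P₃ = P₂; T₃ = T₂·(V₃/V₂) = 144.8 K.
V constant ⇒ P ∝ T: V₄ = V₃; T₄ = T₃·(P₄/P₃) = 273.7 K.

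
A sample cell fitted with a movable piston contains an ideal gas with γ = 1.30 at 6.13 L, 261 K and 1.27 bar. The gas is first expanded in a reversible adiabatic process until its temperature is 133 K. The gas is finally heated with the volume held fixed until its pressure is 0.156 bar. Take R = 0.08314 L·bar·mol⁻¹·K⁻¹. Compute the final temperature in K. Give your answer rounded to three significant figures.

T₃ ≈ 303 K

Reversible adiabatic, γ = 1.30: P₂ = P₁·(T₂/T₁)^(γ/(γ−1)) = 0.06840 bar; V₂ = V₁·(T₁/T₂)^(1/(γ−1)) = 58.00 L.
V constant ⇒ P ∝ T: V₃ = V₂; T₃ = T₂·(P₃/P₂) = 303.3 K.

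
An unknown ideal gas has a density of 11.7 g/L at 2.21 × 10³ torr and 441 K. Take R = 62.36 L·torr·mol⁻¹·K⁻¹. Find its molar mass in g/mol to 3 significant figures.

M ≈ 146 g/mol

ρ = PM/(RT) ⇒ M = ρRT/P = (11.7 × 62.36 × 441.0) / 2.21e+03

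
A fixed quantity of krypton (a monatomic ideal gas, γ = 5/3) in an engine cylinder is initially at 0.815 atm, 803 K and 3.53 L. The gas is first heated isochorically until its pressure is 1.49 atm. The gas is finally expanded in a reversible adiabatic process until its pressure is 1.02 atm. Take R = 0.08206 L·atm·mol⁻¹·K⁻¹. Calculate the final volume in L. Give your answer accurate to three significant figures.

V₃ ≈ 4.43 L

Isochoric, so P/T is constant: V₂ = V₁; T₂ = T₁·(P₂/P₁) = 1468 K.
Reversible adiabatic, γ = 5/3: T₃ = T₂·(P₃/P₂)^((γ−1)/γ) = 1262 K; V₃ = V₂·(P₂/P₃)^(1/γ) = 4.431 L.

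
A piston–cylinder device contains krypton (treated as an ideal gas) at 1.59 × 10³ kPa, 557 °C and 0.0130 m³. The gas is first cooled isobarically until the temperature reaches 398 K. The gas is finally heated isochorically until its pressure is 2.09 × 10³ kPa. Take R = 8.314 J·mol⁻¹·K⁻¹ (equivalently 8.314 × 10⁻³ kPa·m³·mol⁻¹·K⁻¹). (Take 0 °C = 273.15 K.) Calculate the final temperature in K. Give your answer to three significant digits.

T₃ ≈ 523 K

Convert: T₁ = 830.1 K.
P constant ⇒ V ∝ T: P₂ = P₁; V₂ = V₁·(T₂/T₁) = 0.006233 m³.
V constant ⇒ P ∝ T: V₃ = V₂; T₃ = T₂·(P₃/P₂) = 523.2 K.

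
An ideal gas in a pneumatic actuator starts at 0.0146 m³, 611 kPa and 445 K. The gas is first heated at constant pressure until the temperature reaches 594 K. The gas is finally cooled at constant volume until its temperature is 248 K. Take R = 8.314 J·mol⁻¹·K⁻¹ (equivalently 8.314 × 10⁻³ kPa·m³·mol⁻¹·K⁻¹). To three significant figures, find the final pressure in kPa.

Isobaric, so V/T is constant: P₂ = P₁; V₂ = V₁·(T₂/T₁) = 0.01949 m³.
Isochoric, so P/T is constant: V₃ = V₂; P₃ = P₂·(T₃/T₂) = 255.1 kPa.

P₃ ≈ 255 kPa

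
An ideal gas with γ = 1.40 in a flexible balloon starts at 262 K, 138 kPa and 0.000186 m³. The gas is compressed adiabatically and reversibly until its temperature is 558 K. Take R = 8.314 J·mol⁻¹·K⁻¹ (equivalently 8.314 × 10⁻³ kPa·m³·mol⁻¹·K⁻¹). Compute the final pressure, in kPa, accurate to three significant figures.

P₂ ≈ 1.95e+03 kPa

Reversible adiabatic, γ = 1.40: P₂ = P₁·(T₂/T₁)^(γ/(γ−1)) = 1946 kPa; V₂ = V₁·(T₁/T₂)^(1/(γ−1)) = 2.810e-05 m³.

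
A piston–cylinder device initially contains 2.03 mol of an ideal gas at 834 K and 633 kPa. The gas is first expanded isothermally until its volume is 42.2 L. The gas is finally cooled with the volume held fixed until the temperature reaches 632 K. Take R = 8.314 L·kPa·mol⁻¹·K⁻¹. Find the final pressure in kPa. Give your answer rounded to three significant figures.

P₃ ≈ 253 kPa

From PV = nRT: V₁ = nRT₁/P₁ = 22.24 L.
T constant ⇒ Boyle's law P V = const: T₂ = T₁; P₂ = P₁·(V₁/V₂) = 333.5 kPa.
Isochoric, so P/T is constant: V₃ = V₂; P₃ = P₂·(T₃/T₂) = 252.8 kPa.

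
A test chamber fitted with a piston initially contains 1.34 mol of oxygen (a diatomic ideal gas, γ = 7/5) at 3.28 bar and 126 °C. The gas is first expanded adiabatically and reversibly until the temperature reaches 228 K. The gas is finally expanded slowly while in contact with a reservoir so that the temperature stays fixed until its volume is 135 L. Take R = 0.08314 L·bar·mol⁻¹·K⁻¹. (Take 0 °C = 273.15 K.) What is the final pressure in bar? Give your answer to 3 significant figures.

P₃ ≈ 0.188 bar

Convert: T₁ = 399.1 K.
From PV = nRT: V₁ = nRT₁/P₁ = 13.56 L.
Reversible adiabatic, γ = 7/5: P₂ = P₁·(T₂/T₁)^(γ/(γ−1)) = 0.4620 bar; V₂ = V₁·(T₁/T₂)^(1/(γ−1)) = 54.98 L.
Isothermal, so P V is constant: T₃ = T₂; P₃ = P₂·(V₂/V₃) = 0.1882 bar.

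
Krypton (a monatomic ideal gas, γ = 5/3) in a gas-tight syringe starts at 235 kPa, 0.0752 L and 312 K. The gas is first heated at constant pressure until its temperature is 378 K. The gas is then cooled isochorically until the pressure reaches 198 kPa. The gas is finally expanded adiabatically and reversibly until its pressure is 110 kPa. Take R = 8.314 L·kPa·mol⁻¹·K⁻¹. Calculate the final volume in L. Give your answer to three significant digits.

P constant ⇒ V ∝ T: P₂ = P₁; V₂ = V₁·(T₂/T₁) = 0.09111 L.
V constant ⇒ P ∝ T: V₃ = V₂; T₃ = T₂·(P₃/P₂) = 318.5 K.
Reversible adiabatic, γ = 5/3: T₄ = T₃·(P₄/P₃)^((γ−1)/γ) = 251.8 K; V₄ = V₃·(P₃/P₄)^(1/γ) = 0.1296 L.

V₄ ≈ 0.130 L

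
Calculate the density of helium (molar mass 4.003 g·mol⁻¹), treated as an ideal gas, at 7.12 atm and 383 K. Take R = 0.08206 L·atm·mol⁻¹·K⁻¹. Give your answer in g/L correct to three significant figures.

ρ = PM/(RT) = (7.12 × 4.003) / (0.08206 × 383.0)

ρ ≈ 0.907 g/L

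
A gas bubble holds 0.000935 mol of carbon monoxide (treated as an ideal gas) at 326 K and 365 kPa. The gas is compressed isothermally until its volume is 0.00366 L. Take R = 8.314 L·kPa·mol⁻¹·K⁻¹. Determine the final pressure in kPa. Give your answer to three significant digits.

P₂ ≈ 692 kPa

From PV = nRT: V₁ = nRT₁/P₁ = 0.006943 L.
T constant ⇒ Boyle's law P V = const: T₂ = T₁; P₂ = P₁·(V₁/V₂) = 692.4 kPa.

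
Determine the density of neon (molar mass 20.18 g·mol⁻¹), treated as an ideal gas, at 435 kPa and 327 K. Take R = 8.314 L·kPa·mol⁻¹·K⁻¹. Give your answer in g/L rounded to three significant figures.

ρ = PM/(RT) = (435 × 20.18) / (8.314 × 327.0)

ρ ≈ 3.23 g/L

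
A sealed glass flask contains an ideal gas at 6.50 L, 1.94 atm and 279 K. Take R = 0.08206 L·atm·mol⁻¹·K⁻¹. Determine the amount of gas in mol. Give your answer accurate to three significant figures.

PV = nRT ⇒ n = PV/(RT) = (1.94 × 6.50) / (0.08206 × 279)

n ≈ 0.551 mol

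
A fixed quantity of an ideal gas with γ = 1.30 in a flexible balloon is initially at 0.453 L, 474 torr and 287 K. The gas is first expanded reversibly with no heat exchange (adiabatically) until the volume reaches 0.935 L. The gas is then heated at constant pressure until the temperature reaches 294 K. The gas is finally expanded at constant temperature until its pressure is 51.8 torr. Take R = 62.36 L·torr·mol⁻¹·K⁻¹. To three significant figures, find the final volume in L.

V₄ ≈ 4.25 L

Reversible adiabatic, γ = 1.30: T₂ = T₁·(V₁/V₂)^(γ−1) = 230.9 K; P₂ = P₁·(V₁/V₂)^γ = 184.8 torr.
P constant ⇒ V ∝ T: P₃ = P₂; V₃ = V₂·(T₃/T₂) = 1.190 L.
T constant ⇒ Boyle's law P V = const: T₄ = T₃; V₄ = V₃·(P₃/P₄) = 4.246 L.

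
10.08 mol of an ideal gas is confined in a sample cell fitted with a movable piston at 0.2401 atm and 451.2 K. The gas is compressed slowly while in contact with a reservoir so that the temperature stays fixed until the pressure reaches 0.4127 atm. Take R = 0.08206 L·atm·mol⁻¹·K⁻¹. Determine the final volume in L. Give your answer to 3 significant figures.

V₂ ≈ 904 L

From PV = nRT: V₁ = nRT₁/P₁ = 1554 L.
Isothermal, so P V is constant: T₂ = T₁; V₂ = V₁·(P₁/P₂) = 904.3 L.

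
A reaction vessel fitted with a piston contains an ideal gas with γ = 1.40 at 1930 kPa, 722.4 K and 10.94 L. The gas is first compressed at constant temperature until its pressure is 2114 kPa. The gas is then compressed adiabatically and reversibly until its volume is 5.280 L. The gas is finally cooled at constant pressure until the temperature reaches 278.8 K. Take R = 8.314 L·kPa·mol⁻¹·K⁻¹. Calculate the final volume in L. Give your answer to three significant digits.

T constant ⇒ Boyle's law P V = const: T₂ = T₁; V₂ = V₁·(P₁/P₂) = 9.988 L.
Adiabatic (γ = 1.40), T V^(γ−1) and P V^γ constant: T₃ = T₂·(V₂/V₃)^(γ−1) = 932.2 K; P₃ = P₂·(V₂/V₃)^γ = 5160 kPa.
Isobaric, so V/T is constant: P₄ = P₃; V₄ = V₃·(T₄/T₃) = 1.579 L.

V₄ ≈ 1.58 L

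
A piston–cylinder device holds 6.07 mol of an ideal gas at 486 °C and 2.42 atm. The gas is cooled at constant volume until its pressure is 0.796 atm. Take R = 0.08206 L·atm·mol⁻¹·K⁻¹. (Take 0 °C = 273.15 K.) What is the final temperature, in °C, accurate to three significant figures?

Convert: T₁ = 759.1 K.
From PV = nRT: V₁ = nRT₁/P₁ = 156.3 L.
Isochoric, so P/T is constant: V₂ = V₁; T₂ = T₁·(P₂/P₁) = 249.7 K.

T₂ ≈ -23.4 °C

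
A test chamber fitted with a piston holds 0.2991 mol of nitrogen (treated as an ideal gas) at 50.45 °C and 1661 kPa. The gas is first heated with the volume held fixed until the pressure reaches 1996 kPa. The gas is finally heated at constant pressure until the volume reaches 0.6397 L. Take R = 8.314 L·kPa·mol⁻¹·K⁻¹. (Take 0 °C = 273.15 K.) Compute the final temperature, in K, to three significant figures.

T₃ ≈ 513 K

Convert: T₁ = 323.6 K.
From PV = nRT: V₁ = nRT₁/P₁ = 0.4845 L.
V constant ⇒ P ∝ T: V₂ = V₁; T₂ = T₁·(P₂/P₁) = 388.9 K.
Isobaric, so V/T is constant: P₃ = P₂; T₃ = T₂·(V₃/V₂) = 513.5 K.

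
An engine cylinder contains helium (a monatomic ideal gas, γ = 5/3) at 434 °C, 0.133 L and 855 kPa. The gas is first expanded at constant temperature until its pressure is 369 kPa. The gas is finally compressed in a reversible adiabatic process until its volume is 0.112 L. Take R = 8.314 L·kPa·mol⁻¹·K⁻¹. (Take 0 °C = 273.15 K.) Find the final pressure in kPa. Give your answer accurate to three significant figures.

P₃ ≈ 1.99e+03 kPa

Convert: T₁ = 707.1 K.
T constant ⇒ Boyle's law P V = const: T₂ = T₁; V₂ = V₁·(P₁/P₂) = 0.3082 L.
Reversible adiabatic, γ = 5/3: T₃ = T₂·(V₂/V₃)^(γ−1) = 1389 K; P₃ = P₂·(V₂/V₃)^γ = 1994 kPa.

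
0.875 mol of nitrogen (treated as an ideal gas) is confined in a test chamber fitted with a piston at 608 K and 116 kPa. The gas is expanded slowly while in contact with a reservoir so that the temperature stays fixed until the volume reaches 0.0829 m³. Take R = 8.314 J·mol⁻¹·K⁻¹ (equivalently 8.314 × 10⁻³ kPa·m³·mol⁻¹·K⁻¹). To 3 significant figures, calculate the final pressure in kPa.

P₂ ≈ 53.4 kPa

From PV = nRT: V₁ = nRT₁/P₁ = 0.03813 m³.
Isothermal, so P V is constant: T₂ = T₁; P₂ = P₁·(V₁/V₂) = 53.35 kPa.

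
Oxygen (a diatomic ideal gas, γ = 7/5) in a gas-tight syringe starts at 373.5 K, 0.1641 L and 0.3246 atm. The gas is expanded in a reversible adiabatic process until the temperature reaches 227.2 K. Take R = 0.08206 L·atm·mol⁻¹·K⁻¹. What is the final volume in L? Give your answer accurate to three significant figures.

V₂ ≈ 0.569 L

Adiabatic (γ = 7/5), T V^(γ−1) and P V^γ constant: P₂ = P₁·(T₂/T₁)^(γ/(γ−1)) = 0.05698 atm; V₂ = V₁·(T₁/T₂)^(1/(γ−1)) = 0.5686 L.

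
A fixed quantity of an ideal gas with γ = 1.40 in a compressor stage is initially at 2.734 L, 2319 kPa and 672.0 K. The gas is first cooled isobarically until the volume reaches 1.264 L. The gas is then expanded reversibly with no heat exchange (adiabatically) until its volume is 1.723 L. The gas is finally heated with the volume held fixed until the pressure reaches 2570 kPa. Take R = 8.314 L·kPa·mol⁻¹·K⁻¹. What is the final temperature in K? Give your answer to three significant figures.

Isobaric, so V/T is constant: P₂ = P₁; T₂ = T₁·(V₂/V₁) = 310.7 K.
Adiabatic (γ = 1.40), T V^(γ−1) and P V^γ constant: T₃ = T₂·(V₂/V₃)^(γ−1) = 274.5 K; P₃ = P₂·(V₂/V₃)^γ = 1503 kPa.
Isochoric, so P/T is constant: V₄ = V₃; T₄ = T₃·(P₄/P₃) = 469.3 K.

T₄ ≈ 469 K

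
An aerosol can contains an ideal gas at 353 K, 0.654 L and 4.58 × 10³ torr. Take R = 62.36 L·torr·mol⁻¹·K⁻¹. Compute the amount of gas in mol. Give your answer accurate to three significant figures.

n ≈ 0.136 mol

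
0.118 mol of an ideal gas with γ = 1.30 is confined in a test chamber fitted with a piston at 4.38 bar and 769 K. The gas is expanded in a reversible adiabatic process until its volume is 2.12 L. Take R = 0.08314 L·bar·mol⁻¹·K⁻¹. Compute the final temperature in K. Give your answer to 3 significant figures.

From PV = nRT: V₁ = nRT₁/P₁ = 1.722 L.
Adiabatic (γ = 1.30), T V^(γ−1) and P V^γ constant: T₂ = T₁·(V₁/V₂)^(γ−1) = 722.6 K; P₂ = P₁·(V₁/V₂)^γ = 3.344 bar.

T₂ ≈ 723 K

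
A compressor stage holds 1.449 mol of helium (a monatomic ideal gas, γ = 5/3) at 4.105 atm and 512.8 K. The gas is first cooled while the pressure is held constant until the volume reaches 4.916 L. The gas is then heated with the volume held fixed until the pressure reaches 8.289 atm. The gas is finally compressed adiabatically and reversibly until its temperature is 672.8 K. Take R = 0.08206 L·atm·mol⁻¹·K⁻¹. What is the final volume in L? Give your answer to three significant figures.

V₄ ≈ 1.79 L

From PV = nRT: V₁ = nRT₁/P₁ = 14.85 L.
P constant ⇒ V ∝ T: P₂ = P₁; T₂ = T₁·(V₂/V₁) = 169.7 K.
V constant ⇒ P ∝ T: V₃ = V₂; T₃ = T₂·(P₃/P₂) = 342.7 K.
Reversible adiabatic, γ = 5/3: P₄ = P₃·(T₄/T₃)^(γ/(γ−1)) = 44.76 atm; V₄ = V₃·(T₃/T₄)^(1/(γ−1)) = 1.787 L.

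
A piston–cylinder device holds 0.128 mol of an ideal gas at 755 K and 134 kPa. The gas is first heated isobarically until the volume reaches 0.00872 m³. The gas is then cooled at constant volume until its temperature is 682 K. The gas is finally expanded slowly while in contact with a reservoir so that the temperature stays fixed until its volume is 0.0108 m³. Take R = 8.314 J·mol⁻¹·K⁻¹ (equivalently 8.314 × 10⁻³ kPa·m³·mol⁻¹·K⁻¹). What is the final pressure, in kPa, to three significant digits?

From PV = nRT: V₁ = nRT₁/P₁ = 0.005996 m³.
P constant ⇒ V ∝ T: P₂ = P₁; T₂ = T₁·(V₂/V₁) = 1098 K.
V constant ⇒ P ∝ T: V₃ = V₂; P₃ = P₂·(T₃/T₂) = 83.23 kPa.
Isothermal, so P V is constant: T₄ = T₃; P₄ = P₃·(V₃/V₄) = 67.20 kPa.

P₄ ≈ 67.2 kPa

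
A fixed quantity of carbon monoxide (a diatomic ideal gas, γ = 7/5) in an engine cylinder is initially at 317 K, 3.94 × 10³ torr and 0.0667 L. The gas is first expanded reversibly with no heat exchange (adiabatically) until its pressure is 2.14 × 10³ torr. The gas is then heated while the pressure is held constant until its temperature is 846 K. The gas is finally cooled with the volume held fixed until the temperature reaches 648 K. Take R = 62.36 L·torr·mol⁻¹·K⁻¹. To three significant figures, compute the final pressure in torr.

Reversible adiabatic, γ = 7/5: T₂ = T₁·(P₂/P₁)^((γ−1)/γ) = 266.3 K; V₂ = V₁·(P₁/P₂)^(1/γ) = 0.1032 L.
Isobaric, so V/T is constant: P₃ = P₂; V₃ = V₂·(T₃/T₂) = 0.3277 L.
Isochoric, so P/T is constant: V₄ = V₃; P₄ = P₃·(T₄/T₃) = 1639 torr.

P₄ ≈ 1.64e+03 torr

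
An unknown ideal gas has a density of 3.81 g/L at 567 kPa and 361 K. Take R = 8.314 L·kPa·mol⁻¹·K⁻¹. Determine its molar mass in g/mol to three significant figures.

ρ = PM/(RT) ⇒ M = ρRT/P = (3.81 × 8.314 × 361.0) / 567

M ≈ 20.2 g/mol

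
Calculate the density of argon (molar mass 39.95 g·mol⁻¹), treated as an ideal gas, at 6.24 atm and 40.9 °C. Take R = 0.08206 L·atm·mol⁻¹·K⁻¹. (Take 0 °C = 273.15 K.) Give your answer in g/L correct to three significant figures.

ρ = PM/(RT) = (6.24 × 39.95) / (0.08206 × 314.0)

ρ ≈ 9.67 g/L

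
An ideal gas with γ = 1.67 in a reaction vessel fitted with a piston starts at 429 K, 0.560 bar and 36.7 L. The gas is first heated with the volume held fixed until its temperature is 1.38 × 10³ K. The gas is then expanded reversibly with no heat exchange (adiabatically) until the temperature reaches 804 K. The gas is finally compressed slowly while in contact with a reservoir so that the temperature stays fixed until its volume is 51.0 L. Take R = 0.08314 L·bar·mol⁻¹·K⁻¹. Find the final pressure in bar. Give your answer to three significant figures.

Isochoric, so P/T is constant: V₂ = V₁; P₂ = P₁·(T₂/T₁) = 1.801 bar.
Reversible adiabatic, γ = 1.67: P₃ = P₂·(T₃/T₂)^(γ/(γ−1)) = 0.4686 bar; V₃ = V₂·(T₂/T₃)^(1/(γ−1)) = 82.20 L.
T constant ⇒ Boyle's law P V = const: T₄ = T₃; P₄ = P₃·(V₃/V₄) = 0.7552 bar.

P₄ ≈ 0.755 bar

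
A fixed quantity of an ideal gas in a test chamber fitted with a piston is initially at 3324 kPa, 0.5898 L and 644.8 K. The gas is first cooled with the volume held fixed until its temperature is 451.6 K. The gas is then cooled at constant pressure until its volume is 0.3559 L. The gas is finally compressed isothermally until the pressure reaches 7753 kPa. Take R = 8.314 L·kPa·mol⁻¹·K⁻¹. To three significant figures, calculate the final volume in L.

V₄ ≈ 0.107 L

Isochoric, so P/T is constant: V₂ = V₁; P₂ = P₁·(T₂/T₁) = 2328 kPa.
P constant ⇒ V ∝ T: P₃ = P₂; T₃ = T₂·(V₃/V₂) = 272.5 K.
T constant ⇒ Boyle's law P V = const: T₄ = T₃; V₄ = V₃·(P₃/P₄) = 0.1069 L.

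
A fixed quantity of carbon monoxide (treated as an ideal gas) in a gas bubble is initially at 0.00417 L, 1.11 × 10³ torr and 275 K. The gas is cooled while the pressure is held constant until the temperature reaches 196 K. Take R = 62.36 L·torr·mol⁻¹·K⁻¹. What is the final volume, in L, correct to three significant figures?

V₂ ≈ 0.00297 L

P constant ⇒ V ∝ T: P₂ = P₁; V₂ = V₁·(T₂/T₁) = 0.002972 L.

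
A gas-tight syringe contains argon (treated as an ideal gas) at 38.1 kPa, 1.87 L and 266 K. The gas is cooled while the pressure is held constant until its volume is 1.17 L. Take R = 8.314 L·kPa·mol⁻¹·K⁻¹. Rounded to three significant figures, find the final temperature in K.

P constant ⇒ V ∝ T: P₂ = P₁; T₂ = T₁·(V₂/V₁) = 166.4 K.

T₂ ≈ 166 K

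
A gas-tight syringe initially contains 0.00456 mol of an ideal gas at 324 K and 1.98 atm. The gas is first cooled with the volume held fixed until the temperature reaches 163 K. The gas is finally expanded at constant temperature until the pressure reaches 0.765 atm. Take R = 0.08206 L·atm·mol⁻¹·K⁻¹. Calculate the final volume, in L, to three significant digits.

From PV = nRT: V₁ = nRT₁/P₁ = 0.06123 L.
Isochoric, so P/T is constant: V₂ = V₁; P₂ = P₁·(T₂/T₁) = 0.9961 atm.
Isothermal, so P V is constant: T₃ = T₂; V₃ = V₂·(P₂/P₃) = 0.07973 L.

V₃ ≈ 0.0797 L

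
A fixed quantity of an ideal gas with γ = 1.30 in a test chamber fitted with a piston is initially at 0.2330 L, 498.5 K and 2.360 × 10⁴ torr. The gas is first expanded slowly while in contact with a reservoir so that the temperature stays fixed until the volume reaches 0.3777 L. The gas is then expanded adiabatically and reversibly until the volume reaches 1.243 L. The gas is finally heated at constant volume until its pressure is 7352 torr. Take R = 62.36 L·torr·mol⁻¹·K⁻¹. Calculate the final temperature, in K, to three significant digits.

T constant ⇒ Boyle's law P V = const: T₂ = T₁; P₂ = P₁·(V₁/V₂) = 1.456e+04 torr.
Adiabatic (γ = 1.30), T V^(γ−1) and P V^γ constant: T₃ = T₂·(V₂/V₃)^(γ−1) = 348.7 K; P₃ = P₂·(V₂/V₃)^γ = 3095 torr.
Isochoric, so P/T is constant: V₄ = V₃; T₄ = T₃·(P₄/P₃) = 828.5 K.

T₄ ≈ 828 K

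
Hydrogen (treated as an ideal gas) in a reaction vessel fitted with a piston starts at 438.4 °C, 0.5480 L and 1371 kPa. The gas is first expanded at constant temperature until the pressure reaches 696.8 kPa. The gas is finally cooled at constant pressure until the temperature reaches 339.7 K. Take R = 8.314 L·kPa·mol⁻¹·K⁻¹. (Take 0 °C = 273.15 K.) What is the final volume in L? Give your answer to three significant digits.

Convert: T₁ = 711.5 K.
T constant ⇒ Boyle's law P V = const: T₂ = T₁; V₂ = V₁·(P₁/P₂) = 1.078 L.
Isobaric, so V/T is constant: P₃ = P₂; V₃ = V₂·(T₃/T₂) = 0.5148 L.

V₃ ≈ 0.515 L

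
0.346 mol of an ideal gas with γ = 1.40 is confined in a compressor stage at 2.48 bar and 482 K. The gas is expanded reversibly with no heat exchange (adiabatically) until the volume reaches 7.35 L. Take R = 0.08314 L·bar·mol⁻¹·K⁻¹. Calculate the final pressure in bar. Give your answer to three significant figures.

P₂ ≈ 1.69 bar

From PV = nRT: V₁ = nRT₁/P₁ = 5.591 L.
Adiabatic (γ = 1.40), T V^(γ−1) and P V^γ constant: T₂ = T₁·(V₁/V₂)^(γ−1) = 432.0 K; P₂ = P₁·(V₁/V₂)^γ = 1.691 bar.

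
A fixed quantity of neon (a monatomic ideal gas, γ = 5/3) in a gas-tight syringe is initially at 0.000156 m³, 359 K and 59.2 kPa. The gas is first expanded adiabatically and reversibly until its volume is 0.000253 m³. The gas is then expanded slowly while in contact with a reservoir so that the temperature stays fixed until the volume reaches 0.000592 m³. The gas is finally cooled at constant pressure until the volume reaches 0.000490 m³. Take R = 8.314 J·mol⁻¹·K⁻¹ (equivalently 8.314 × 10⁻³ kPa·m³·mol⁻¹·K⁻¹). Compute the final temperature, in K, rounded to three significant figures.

Reversible adiabatic, γ = 5/3: T₂ = T₁·(V₁/V₂)^(γ−1) = 260.1 K; P₂ = P₁·(V₁/V₂)^γ = 26.44 kPa.
Isothermal, so P V is constant: T₃ = T₂; P₃ = P₂·(V₂/V₃) = 11.30 kPa.
Isobaric, so V/T is constant: P₄ = P₃; T₄ = T₃·(V₄/V₃) = 215.3 K.

T₄ ≈ 215 K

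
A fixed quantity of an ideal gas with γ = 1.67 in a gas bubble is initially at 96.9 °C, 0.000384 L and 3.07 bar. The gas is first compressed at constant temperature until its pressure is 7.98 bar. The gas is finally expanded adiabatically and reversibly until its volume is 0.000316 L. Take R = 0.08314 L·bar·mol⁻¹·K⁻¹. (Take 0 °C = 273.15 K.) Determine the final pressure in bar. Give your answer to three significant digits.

P₃ ≈ 2.24 bar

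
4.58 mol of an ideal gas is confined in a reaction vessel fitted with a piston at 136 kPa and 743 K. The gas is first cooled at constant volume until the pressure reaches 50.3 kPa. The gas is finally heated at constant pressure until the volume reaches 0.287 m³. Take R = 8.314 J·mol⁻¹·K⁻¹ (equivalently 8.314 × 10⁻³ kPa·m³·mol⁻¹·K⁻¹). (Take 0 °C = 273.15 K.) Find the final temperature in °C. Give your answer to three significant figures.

T₃ ≈ 106 °C

From PV = nRT: V₁ = nRT₁/P₁ = 0.2080 m³.
V constant ⇒ P ∝ T: V₂ = V₁; T₂ = T₁·(P₂/P₁) = 274.8 K.
Isobaric, so V/T is constant: P₃ = P₂; T₃ = T₂·(V₃/V₂) = 379.1 K.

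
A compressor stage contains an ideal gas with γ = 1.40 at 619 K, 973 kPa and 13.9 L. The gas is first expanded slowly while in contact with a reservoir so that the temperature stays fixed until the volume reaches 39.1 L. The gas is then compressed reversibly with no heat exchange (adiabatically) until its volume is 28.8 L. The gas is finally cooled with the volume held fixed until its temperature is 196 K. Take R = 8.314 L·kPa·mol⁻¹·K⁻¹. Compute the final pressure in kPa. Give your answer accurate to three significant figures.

P₄ ≈ 149 kPa

Isothermal, so P V is constant: T₂ = T₁; P₂ = P₁·(V₁/V₂) = 345.9 kPa.
Reversible adiabatic, γ = 1.40: T₃ = T₂·(V₂/V₃)^(γ−1) = 699.5 K; P₃ = P₂·(V₂/V₃)^γ = 530.7 kPa.
V constant ⇒ P ∝ T: V₄ = V₃; P₄ = P₃·(T₄/T₃) = 148.7 kPa.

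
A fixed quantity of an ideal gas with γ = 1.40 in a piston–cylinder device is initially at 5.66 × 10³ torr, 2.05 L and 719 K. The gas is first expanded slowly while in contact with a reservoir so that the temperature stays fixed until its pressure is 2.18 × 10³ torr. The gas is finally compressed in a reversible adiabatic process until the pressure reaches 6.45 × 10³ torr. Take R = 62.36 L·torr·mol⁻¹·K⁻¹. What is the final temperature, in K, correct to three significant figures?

T₃ ≈ 980 K

Isothermal, so P V is constant: T₂ = T₁; V₂ = V₁·(P₁/P₂) = 5.322 L.
Reversible adiabatic, γ = 1.40: T₃ = T₂·(P₃/P₂)^((γ−1)/γ) = 980.2 K; V₃ = V₂·(P₂/P₃)^(1/γ) = 2.453 L.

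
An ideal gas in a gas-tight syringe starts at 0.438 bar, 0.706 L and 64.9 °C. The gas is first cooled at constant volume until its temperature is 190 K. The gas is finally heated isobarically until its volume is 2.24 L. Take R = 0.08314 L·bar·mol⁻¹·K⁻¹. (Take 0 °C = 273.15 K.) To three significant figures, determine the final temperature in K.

T₃ ≈ 603 K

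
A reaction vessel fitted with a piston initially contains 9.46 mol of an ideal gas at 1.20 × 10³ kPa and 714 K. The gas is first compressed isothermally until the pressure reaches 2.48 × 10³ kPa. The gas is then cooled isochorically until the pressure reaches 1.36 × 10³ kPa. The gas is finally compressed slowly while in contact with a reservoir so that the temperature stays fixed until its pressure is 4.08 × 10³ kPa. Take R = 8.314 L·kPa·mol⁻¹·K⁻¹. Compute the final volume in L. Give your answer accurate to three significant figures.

From PV = nRT: V₁ = nRT₁/P₁ = 46.80 L.
T constant ⇒ Boyle's law P V = const: T₂ = T₁; V₂ = V₁·(P₁/P₂) = 22.64 L.
Isochoric, so P/T is constant: V₃ = V₂; T₃ = T₂·(P₃/P₂) = 391.5 K.
T constant ⇒ Boyle's law P V = const: T₄ = T₃; V₄ = V₃·(P₃/P₄) = 7.548 L.

V₄ ≈ 7.55 L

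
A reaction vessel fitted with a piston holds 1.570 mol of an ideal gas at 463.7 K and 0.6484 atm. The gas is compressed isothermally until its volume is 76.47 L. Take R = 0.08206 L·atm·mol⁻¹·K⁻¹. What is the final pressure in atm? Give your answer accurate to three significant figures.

P₂ ≈ 0.781 atm

From PV = nRT: V₁ = nRT₁/P₁ = 92.14 L.
Isothermal, so P V is constant: T₂ = T₁; P₂ = P₁·(V₁/V₂) = 0.7812 atm.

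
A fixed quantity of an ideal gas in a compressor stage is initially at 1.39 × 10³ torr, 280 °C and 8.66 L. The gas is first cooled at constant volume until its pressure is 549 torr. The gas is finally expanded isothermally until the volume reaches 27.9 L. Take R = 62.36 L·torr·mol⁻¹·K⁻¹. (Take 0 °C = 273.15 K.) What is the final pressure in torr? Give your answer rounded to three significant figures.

P₃ ≈ 170 torr

Convert: T₁ = 553.1 K.
V constant ⇒ P ∝ T: V₂ = V₁; T₂ = T₁·(P₂/P₁) = 218.5 K.
T constant ⇒ Boyle's law P V = const: T₃ = T₂; P₃ = P₂·(V₂/V₃) = 170.4 torr.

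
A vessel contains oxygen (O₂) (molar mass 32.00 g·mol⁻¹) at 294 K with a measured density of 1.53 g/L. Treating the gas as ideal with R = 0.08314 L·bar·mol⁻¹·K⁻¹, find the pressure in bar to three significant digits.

P ≈ 1.17 bar

ρ = PM/(RT) ⇒ P = ρRT/M = (1.53 × 0.08314 × 294.0) / 32.00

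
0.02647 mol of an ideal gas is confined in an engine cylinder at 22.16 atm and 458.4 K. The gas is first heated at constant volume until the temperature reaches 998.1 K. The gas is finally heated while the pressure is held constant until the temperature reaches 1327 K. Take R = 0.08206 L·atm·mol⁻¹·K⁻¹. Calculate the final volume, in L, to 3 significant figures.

From PV = nRT: V₁ = nRT₁/P₁ = 0.04493 L.
V constant ⇒ P ∝ T: V₂ = V₁; P₂ = P₁·(T₂/T₁) = 48.25 atm.
Isobaric, so V/T is constant: P₃ = P₂; V₃ = V₂·(T₃/T₂) = 0.05974 L.

V₃ ≈ 0.0597 L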